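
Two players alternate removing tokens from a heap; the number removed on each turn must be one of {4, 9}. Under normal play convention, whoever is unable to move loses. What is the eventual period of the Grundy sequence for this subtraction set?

13

n :  0  1  2  3  4  5  6  7  8  9 10 11 12 13 14 15 16 17 18 19 20 21 22 23 24 25 26 27
G :  0  0  0  0  1  1  1  1  0  2  2  2  1  0  0  0  0  1  1  1  1  0  2  2  2  1  0  0
G(n+13) = G(n) holds for n = 0,…,8 (a full window of length max(S) = 9), so the sequence is purely periodic with period 13.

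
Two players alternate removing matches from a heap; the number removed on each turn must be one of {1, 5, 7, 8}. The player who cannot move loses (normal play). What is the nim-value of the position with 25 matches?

2

n :  0  1  2  3  4  5  6  7  8  9 10 11 12 13 14 15 16 17 18 19 20 21 22 23 24 25
G :  0  1  0  1  0  1  0  1  2  3  2  3  2  3  2  0  1  0  1  0  1  0  1  2  3  2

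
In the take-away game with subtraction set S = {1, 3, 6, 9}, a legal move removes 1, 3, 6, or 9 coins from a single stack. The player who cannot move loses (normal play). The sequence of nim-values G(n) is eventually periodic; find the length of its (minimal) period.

n :  0  1  2  3  4  5  6  7  8  9 10 11 12 13 14 15 16 17 18 19 20 21 22 23 24 25
G :  0  1  0  1  0  1  2  3  2  3  2  3  0  1  0  1  0  1  2  3  2  3  2  3  0  1
G(n+12) = G(n) holds for n = 0,…,8 (a full window of length max(S) = 9), so the sequence is purely periodic with period 12.

12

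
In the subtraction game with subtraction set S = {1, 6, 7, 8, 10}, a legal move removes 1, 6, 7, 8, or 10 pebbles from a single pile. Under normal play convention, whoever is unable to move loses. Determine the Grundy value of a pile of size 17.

0

n :  0  1  2  3  4  5  6  7  8  9 10 11 12 13 14 15 16 17
G :  0  1  0  1  0  1  2  3  2  3  2  3  4  0  1  0  1  0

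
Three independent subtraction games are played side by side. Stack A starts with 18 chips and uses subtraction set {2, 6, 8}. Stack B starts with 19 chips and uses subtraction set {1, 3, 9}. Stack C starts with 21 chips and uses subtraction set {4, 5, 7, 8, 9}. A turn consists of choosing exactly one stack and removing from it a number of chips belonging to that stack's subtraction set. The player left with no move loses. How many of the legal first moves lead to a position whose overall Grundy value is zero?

2

Stack A, S = {2, 6, 8}:
n :  0  1  2  3  4  5  6  7  8  9 10 11 12 13 14 15 16 17 18
G :  0  0  1  1  0  0  1  1  2  2  3  3  2  2  0  0  1  1  0
G_A(18) = 0.
Stack B, S = {1, 3, 9}:
G(0) = 0
G(1) = mex{0} = 1
G(2) = mex{1} = 0
G(3) = mex{0,0} = 1
G(4) = mex{1,1} = 0
G(5) = mex{0,0} = 1
G(6) = mex{1,1} = 0
G(7) = mex{0,0} = 1
G(8) = mex{1,1} = 0
G(9) = mex{0,0,0} = 1
G(10) = mex{1,1,1} = 0
G(11) = mex{0,0,0} = 1
G(12) = mex{1,1,1} = 0
G(13) = mex{0,0,0} = 1
G(14) = mex{1,1,1} = 0
G(15) = mex{0,0,0} = 1
G(16) = mex{1,1,1} = 0
G(17) = mex{0,0,0} = 1
G(18) = mex{1,1,1} = 0
G(19) = mex{0,0,0} = 1
G_B(19) = 1.
Stack C, S = {4, 5, 7, 8, 9}:
G(0) = 0
G(1) = mex{} = 0
G(2) = mex{} = 0
G(3) = mex{} = 0
G(4) = mex{0} = 1
G(5) = mex{0,0} = 1
G(6) = mex{0,0} = 1
G(7) = mex{0,0,0} = 1
G(8) = mex{1,0,0,0} = 2
G(9) = mex{1,1,0,0,0} = 2
G(10) = mex{1,1,0,0,0} = 2
G(11) = mex{1,1,1,0,0} = 2
G(12) = mex{2,1,1,1,0} = 3
G(13) = mex{2,2,1,1,1} = 0
G(14) = mex{2,2,1,1,1} = 0
G(15) = mex{2,2,2,1,1} = 0
G(16) = mex{3,2,2,2,1} = 0
G(17) = mex{0,3,2,2,2} = 1
G(18) = mex{0,0,2,2,2} = 1
G(19) = mex{0,0,3,2,2} = 1
G(20) = mex{0,0,0,3,2} = 1
G(21) = mex{1,0,0,0,3} = 2
G_C(21) = 2.
Combined Grundy value = 0 ⊕ 1 ⊕ 2 = 3.
A winning move leaves total XOR = 0, i.e. changes one component's Grundy value g to g ⊕ X where X is the current total.
Stack A: need g' = 0⊕3 = 3. Options: 18−2→G=1, 18−6→G=2, 18−8→G=3. Hits: 1.
Stack B: need g' = 1⊕3 = 2. Options: 19−1→G=0, 19−3→G=0, 19−9→G=0. Hits: 0.
Stack C: need g' = 2⊕3 = 1. Options: 21−4→G=1, 21−5→G=0, 21−7→G=0, 21−8→G=0, 21−9→G=3. Hits: 1.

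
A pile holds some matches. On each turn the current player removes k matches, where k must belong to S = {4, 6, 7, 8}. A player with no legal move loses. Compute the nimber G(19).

n :  0  1  2  3  4  5  6  7  8  9 10 11 12 13 14 15 16 17 18 19
G :  0  0  0  0  1  1  1  1  2  2  2  2  0  0  0  0  1  1  1  1

1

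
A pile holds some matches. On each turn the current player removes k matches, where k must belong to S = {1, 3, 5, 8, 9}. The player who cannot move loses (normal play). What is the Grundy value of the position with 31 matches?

n :  0  1  2  3  4  5  6  7  8  9 10 11 12 13 14 15 16 17 18 19 20 21 22 23 24 25 26 27 28 29 30 31
G :  0  1  0  1  0  1  0  1  2  3  2  3  2  3  2  3  0  1  0  1  0  1  0  1  2  3  2  3  2  3  2  3

3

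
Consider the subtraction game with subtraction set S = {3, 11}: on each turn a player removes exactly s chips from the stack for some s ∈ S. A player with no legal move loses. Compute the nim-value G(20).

n :  0  1  2  3  4  5  6  7  8  9 10 11 12 13 14 15 16 17 18 19 20
G :  0  0  0  1  1  1  0  0  0  1  1  1  2  2  0  0  0  1  1  1  0

0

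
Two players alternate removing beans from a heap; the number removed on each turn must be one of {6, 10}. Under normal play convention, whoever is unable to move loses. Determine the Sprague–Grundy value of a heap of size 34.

0

n :  0  1  2  3  4  5  6  7  8  9 10 11 12 13 14 15 16 17 18 19 20 21 22 23 24 25 26 27 28 29 30 31 32 33 34
G :  0  0  0  0  0  0  1  1  1  1  1  1  2  2  2  2  0  0  0  0  0  0  1  1  1  1  1  1  2  2  2  2  0  0  0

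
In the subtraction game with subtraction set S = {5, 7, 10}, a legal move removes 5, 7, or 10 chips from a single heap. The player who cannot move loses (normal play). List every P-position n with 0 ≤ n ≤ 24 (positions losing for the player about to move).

G(0) = 0
G(1) = mex{} = 0
G(2) = mex{} = 0
G(3) = mex{} = 0
G(4) = mex{} = 0
G(5) = mex{0} = 1
G(6) = mex{0} = 1
G(7) = mex{0,0} = 1
G(8) = mex{0,0} = 1
G(9) = mex{0,0} = 1
G(10) = mex{1,0,0} = 2
G(11) = mex{1,0,0} = 2
G(12) = mex{1,1,0} = 2
G(13) = mex{1,1,0} = 2
G(14) = mex{1,1,0} = 2
G(15) = mex{2,1,1} = 0
G(16) = mex{2,1,1} = 0
G(17) = mex{2,2,1} = 0
G(18) = mex{2,2,1} = 0
G(19) = mex{2,2,1} = 0
G(20) = mex{0,2,2} = 1
G(21) = mex{0,2,2} = 1
G(22) = mex{0,0,2} = 1
G(23) = mex{0,0,2} = 1
G(24) = mex{0,0,2} = 1
P-positions are exactly the n with G(n) = 0.

0, 1, 2, 3, 4, 15, 16, 17, 18, 19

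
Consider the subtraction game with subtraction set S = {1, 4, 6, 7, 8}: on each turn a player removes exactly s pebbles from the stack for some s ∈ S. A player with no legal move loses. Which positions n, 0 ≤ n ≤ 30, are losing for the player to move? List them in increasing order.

n :  0  1  2  3  4  5  6  7  8  9 10 11 12 13 14 15 16 17 18 19 20 21 22 23 24 25 26 27 28 29 30
G :  0  1  0  1  2  0  1  2  3  2  3  4  5  3  0  1  0  1  2  0  1  2  3  2  3  4  5  3  0  1  0
P-positions are exactly the n with G(n) = 0.

0, 2, 5, 14, 16, 19, 28, 30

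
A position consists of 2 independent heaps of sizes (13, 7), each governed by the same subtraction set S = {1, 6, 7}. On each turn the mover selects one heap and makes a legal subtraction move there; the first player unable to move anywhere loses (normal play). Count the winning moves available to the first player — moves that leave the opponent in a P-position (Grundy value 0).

All heaps use S = {1, 6, 7}:
G(0) = 0
G(1) = mex{0} = 1
G(2) = mex{1} = 0
G(3) = mex{0} = 1
G(4) = mex{1} = 0
G(5) = mex{0} = 1
G(6) = mex{1,0} = 2
G(7) = mex{2,1,0} = 3
G(8) = mex{3,0,1} = 2
G(9) = mex{2,1,0} = 3
G(10) = mex{3,0,1} = 2
G(11) = mex{2,1,0} = 3
G(12) = mex{3,2,1} = 0
G(13) = mex{0,3,2} = 1
Heap A: G(13) = 1.
Heap B: G(7) = 3.
Combined Grundy value = 1 ⊕ 3 = 2.
A winning move leaves total XOR = 0, i.e. changes one component's Grundy value g to g ⊕ X where X is the current total.
Heap A: need g' = 1⊕2 = 3. Options: 13−1→G=0, 13−6→G=3, 13−7→G=2. Hits: 1.
Heap B: need g' = 3⊕2 = 1. Options: 7−1→G=2, 7−6→G=1, 7−7→G=0. Hits: 1.

2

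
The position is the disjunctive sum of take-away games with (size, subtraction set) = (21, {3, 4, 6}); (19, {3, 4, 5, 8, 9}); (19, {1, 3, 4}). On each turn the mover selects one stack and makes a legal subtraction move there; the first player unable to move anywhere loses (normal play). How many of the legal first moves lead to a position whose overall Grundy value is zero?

0

Stack A, S = {3, 4, 6}:
G(0) = 0
G(1) = mex{} = 0
G(2) = mex{} = 0
G(3) = mex{0} = 1
G(4) = mex{0,0} = 1
G(5) = mex{0,0} = 1
G(6) = mex{1,0,0} = 2
G(7) = mex{1,1,0} = 2
G(8) = mex{1,1,0} = 2
G(9) = mex{2,1,1} = 0
G(10) = mex{2,2,1} = 0
G(11) = mex{2,2,1} = 0
G(12) = mex{0,2,2} = 1
G(13) = mex{0,0,2} = 1
G(14) = mex{0,0,2} = 1
G(15) = mex{1,0,0} = 2
G(16) = mex{1,1,0} = 2
G(17) = mex{1,1,0} = 2
G(18) = mex{2,1,1} = 0
G(19) = mex{2,2,1} = 0
G(20) = mex{2,2,1} = 0
G(21) = mex{0,2,2} = 1
G_A(21) = 1.
Stack B, S = {3, 4, 5, 8, 9}:
G(0) = 0
G(1) = mex{} = 0
G(2) = mex{} = 0
G(3) = mex{0} = 1
G(4) = mex{0,0} = 1
G(5) = mex{0,0,0} = 1
G(6) = mex{1,0,0} = 2
G(7) = mex{1,1,0} = 2
G(8) = mex{1,1,1,0} = 2
G(9) = mex{2,1,1,0,0} = 3
G(10) = mex{2,2,1,0,0} = 3
G(11) = mex{2,2,2,1,0} = 3
G(12) = mex{3,2,2,1,1} = 0
G(13) = mex{3,3,2,1,1} = 0
G(14) = mex{3,3,3,2,1} = 0
G(15) = mex{0,3,3,2,2} = 1
G(16) = mex{0,0,3,2,2} = 1
G(17) = mex{0,0,0,3,2} = 1
G(18) = mex{1,0,0,3,3} = 2
G(19) = mex{1,1,0,3,3} = 2
G_B(19) = 2.
Stack C, S = {1, 3, 4}:
G(0) = 0
G(1) = mex{0} = 1
G(2) = mex{1} = 0
G(3) = mex{0,0} = 1
G(4) = mex{1,1,0} = 2
G(5) = mex{2,0,1} = 3
G(6) = mex{3,1,0} = 2
G(7) = mex{2,2,1} = 0
G(8) = mex{0,3,2} = 1
G(9) = mex{1,2,3} = 0
G(10) = mex{0,0,2} = 1
G(11) = mex{1,1,0} = 2
G(12) = mex{2,0,1} = 3
G(13) = mex{3,1,0} = 2
G(14) = mex{2,2,1} = 0
G(15) = mex{0,3,2} = 1
G(16) = mex{1,2,3} = 0
G(17) = mex{0,0,2} = 1
G(18) = mex{1,1,0} = 2
G(19) = mex{2,0,1} = 3
G_C(19) = 3.
Combined Grundy value = 1 ⊕ 2 ⊕ 3 = 0.
A winning move leaves total XOR = 0, i.e. changes one component's Grundy value g to g ⊕ X where X is the current total.
Stack A: target g' = 1⊕0 = 1, but every legal move changes the Grundy value (mex property), so 0 moves.
Stack B: target g' = 2⊕0 = 2, but every legal move changes the Grundy value (mex property), so 0 moves.
Stack C: target g' = 3⊕0 = 3, but every legal move changes the Grundy value (mex property), so 0 moves.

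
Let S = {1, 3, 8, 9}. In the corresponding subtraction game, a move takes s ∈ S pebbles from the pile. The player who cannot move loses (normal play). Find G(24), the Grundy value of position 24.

G(0) = 0
G(1) = mex{0} = 1
G(2) = mex{1} = 0
G(3) = mex{0,0} = 1
G(4) = mex{1,1} = 0
G(5) = mex{0,0} = 1
G(6) = mex{1,1} = 0
G(7) = mex{0,0} = 1
G(8) = mex{1,1,0} = 2
G(9) = mex{2,0,1,0} = 3
G(10) = mex{3,1,0,1} = 2
G(11) = mex{2,2,1,0} = 3
G(12) = mex{3,3,0,1} = 2
G(13) = mex{2,2,1,0} = 3
G(14) = mex{3,3,0,1} = 2
G(15) = mex{2,2,1,0} = 3
G(16) = mex{3,3,2,1} = 0
G(17) = mex{0,2,3,2} = 1
G(18) = mex{1,3,2,3} = 0
G(19) = mex{0,0,3,2} = 1
G(20) = mex{1,1,2,3} = 0
G(21) = mex{0,0,3,2} = 1
G(22) = mex{1,1,2,3} = 0
G(23) = mex{0,0,3,2} = 1
G(24) = mex{1,1,0,3} = 2

2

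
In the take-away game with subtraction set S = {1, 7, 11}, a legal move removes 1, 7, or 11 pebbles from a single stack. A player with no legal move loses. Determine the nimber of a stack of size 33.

G(0) = 0
G(1) = mex{0} = 1
G(2) = mex{1} = 0
G(3) = mex{0} = 1
G(4) = mex{1} = 0
G(5) = mex{0} = 1
G(6) = mex{1} = 0
G(7) = mex{0,0} = 1
G(8) = mex{1,1} = 0
G(9) = mex{0,0} = 1
G(10) = mex{1,1} = 0
G(11) = mex{0,0,0} = 1
G(12) = mex{1,1,1} = 0
G(13) = mex{0,0,0} = 1
G(14) = mex{1,1,1} = 0
G(15) = mex{0,0,0} = 1
G(16) = mex{1,1,1} = 0
G(17) = mex{0,0,0} = 1
G(18) = mex{1,1,1} = 0
G(19) = mex{0,0,0} = 1
G(20) = mex{1,1,1} = 0
G(21) = mex{0,0,0} = 1
G(22) = mex{1,1,1} = 0
G(23) = mex{0,0,0} = 1
G(24) = mex{1,1,1} = 0
G(25) = mex{0,0,0} = 1
G(26) = mex{1,1,1} = 0
G(27) = mex{0,0,0} = 1
G(28) = mex{1,1,1} = 0
G(29) = mex{0,0,0} = 1
G(30) = mex{1,1,1} = 0
G(31) = mex{0,0,0} = 1
G(32) = mex{1,1,1} = 0
G(33) = mex{0,0,0} = 1

1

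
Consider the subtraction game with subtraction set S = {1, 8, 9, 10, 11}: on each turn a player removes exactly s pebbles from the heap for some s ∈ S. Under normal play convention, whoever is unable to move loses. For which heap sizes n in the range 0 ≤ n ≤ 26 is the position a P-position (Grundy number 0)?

0, 2, 4, 6, 18, 20, 22, 24

n :  0  1  2  3  4  5  6  7  8  9 10 11 12 13 14 15 16 17 18 19 20 21 22 23 24 25 26
G :  0  1  0  1  0  1  0  1  2  3  2  3  2  3  2  3  4  5  0  1  0  1  0  1  0  1  2
P-positions are exactly the n with G(n) = 0.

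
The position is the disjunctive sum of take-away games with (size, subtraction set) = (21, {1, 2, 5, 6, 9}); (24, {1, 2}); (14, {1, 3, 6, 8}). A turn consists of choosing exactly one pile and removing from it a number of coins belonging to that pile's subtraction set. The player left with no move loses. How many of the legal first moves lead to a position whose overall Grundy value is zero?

Pile A, S = {1, 2, 5, 6, 9}:
G(0) = 0
G(1) = mex{0} = 1
G(2) = mex{1,0} = 2
G(3) = mex{2,1} = 0
G(4) = mex{0,2} = 1
G(5) = mex{1,0,0} = 2
G(6) = mex{2,1,1,0} = 3
G(7) = mex{3,2,2,1} = 0
G(8) = mex{0,3,0,2} = 1
G(9) = mex{1,0,1,0,0} = 2
G(10) = mex{2,1,2,1,1} = 0
G(11) = mex{0,2,3,2,2} = 1
G(12) = mex{1,0,0,3,0} = 2
G(13) = mex{2,1,1,0,1} = 3
G(14) = mex{3,2,2,1,2} = 0
G(15) = mex{0,3,0,2,3} = 1
G(16) = mex{1,0,1,0,0} = 2
G(17) = mex{2,1,2,1,1} = 0
G(18) = mex{0,2,3,2,2} = 1
G(19) = mex{1,0,0,3,0} = 2
G(20) = mex{2,1,1,0,1} = 3
G(21) = mex{3,2,2,1,2} = 0
G_A(21) = 0.
Pile B, S = {1, 2}:
n :  0  1  2  3  4  5  6  7  8  9 10 11 12 13 14 15 16 17 18 19 20 21 22 23 24
G :  0  1  2  0  1  2  0  1  2  0  1  2  0  1  2  0  1  2  0  1  2  0  1  2  0
G_B(24) = 0.
Pile C, S = {1, 3, 6, 8}:
n :  0  1  2  3  4  5  6  7  8  9 10 11 12 13 14
G :  0  1  0  1  0  1  2  3  2  0  1  0  1  0  1
G_C(14) = 1.
Combined Grundy value = 0 ⊕ 0 ⊕ 1 = 1.
A winning move leaves total XOR = 0, i.e. changes one component's Grundy value g to g ⊕ X where X is the current total.
Pile A: need g' = 0⊕1 = 1. Options: 21−1→G=3, 21−2→G=2, 21−5→G=2, 21−6→G=1, 21−9→G=2. Hits: 1.
Pile B: need g' = 0⊕1 = 1. Options: 24−1→G=2, 24−2→G=1. Hits: 1.
Pile C: need g' = 1⊕1 = 0. Options: 14−1→G=0, 14−3→G=0, 14−6→G=2, 14−8→G=2. Hits: 2.

4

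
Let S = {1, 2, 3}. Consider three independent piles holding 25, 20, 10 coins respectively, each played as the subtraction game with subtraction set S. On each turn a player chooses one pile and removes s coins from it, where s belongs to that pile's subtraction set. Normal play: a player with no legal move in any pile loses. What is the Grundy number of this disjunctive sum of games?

3

All piles use S = {1, 2, 3}:
G(0) = 0
G(1) = mex{0} = 1
G(2) = mex{1,0} = 2
G(3) = mex{2,1,0} = 3
G(4) = mex{3,2,1} = 0
G(5) = mex{0,3,2} = 1
G(6) = mex{1,0,3} = 2
G(7) = mex{2,1,0} = 3
G(8) = mex{3,2,1} = 0
G(9) = mex{0,3,2} = 1
G(10) = mex{1,0,3} = 2
G(11) = mex{2,1,0} = 3
G(12) = mex{3,2,1} = 0
G(13) = mex{0,3,2} = 1
G(14) = mex{1,0,3} = 2
G(15) = mex{2,1,0} = 3
G(16) = mex{3,2,1} = 0
G(17) = mex{0,3,2} = 1
G(18) = mex{1,0,3} = 2
G(19) = mex{2,1,0} = 3
G(20) = mex{3,2,1} = 0
G(21) = mex{0,3,2} = 1
G(22) = mex{1,0,3} = 2
G(23) = mex{2,1,0} = 3
G(24) = mex{3,2,1} = 0
G(25) = mex{0,3,2} = 1
Pile A: G(25) = 1.
Pile B: G(20) = 0.
Pile C: G(10) = 2.
Combined Grundy value = 1 ⊕ 0 ⊕ 2 = 3.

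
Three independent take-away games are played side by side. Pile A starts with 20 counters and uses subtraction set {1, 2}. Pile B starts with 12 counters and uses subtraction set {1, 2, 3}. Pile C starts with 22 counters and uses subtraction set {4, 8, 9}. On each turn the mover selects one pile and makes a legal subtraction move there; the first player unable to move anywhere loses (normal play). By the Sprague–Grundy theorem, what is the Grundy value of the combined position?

0

Pile A, S = {1, 2}:
G(0) = 0
G(1) = mex{0} = 1
G(2) = mex{1,0} = 2
G(3) = mex{2,1} = 0
G(4) = mex{0,2} = 1
G(5) = mex{1,0} = 2
G(6) = mex{2,1} = 0
G(7) = mex{0,2} = 1
G(8) = mex{1,0} = 2
G(9) = mex{2,1} = 0
G(10) = mex{0,2} = 1
G(11) = mex{1,0} = 2
G(12) = mex{2,1} = 0
G(13) = mex{0,2} = 1
G(14) = mex{1,0} = 2
G(15) = mex{2,1} = 0
G(16) = mex{0,2} = 1
G(17) = mex{1,0} = 2
G(18) = mex{2,1} = 0
G(19) = mex{0,2} = 1
G(20) = mex{1,0} = 2
G_A(20) = 2.
Pile B, S = {1, 2, 3}:
n :  0  1  2  3  4  5  6  7  8  9 10 11 12
G :  0  1  2  3  0  1  2  3  0  1  2  3  0
G_B(12) = 0.
Pile C, S = {4, 8, 9}:
n :  0  1  2  3  4  5  6  7  8  9 10 11 12 13 14 15 16 17 18 19 20 21 22
G :  0  0  0  0  1  1  1  1  2  2  2  2  3  0  0  0  0  1  1  1  1  2  2
G_C(22) = 2.
Combined Grundy value = 2 ⊕ 0 ⊕ 2 = 0.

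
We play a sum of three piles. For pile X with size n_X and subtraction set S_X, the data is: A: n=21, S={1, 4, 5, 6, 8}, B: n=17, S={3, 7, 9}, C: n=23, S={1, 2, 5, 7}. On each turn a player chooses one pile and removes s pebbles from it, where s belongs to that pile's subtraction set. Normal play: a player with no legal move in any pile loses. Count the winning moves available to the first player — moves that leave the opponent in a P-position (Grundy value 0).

Pile A, S = {1, 4, 5, 6, 8}:
n :  0  1  2  3  4  5  6  7  8  9 10 11 12 13 14 15 16 17 18 19 20 21
G :  0  1  0  1  2  3  2  3  4  0  1  0  1  2  3  2  3  4  0  1  0  1
G_A(21) = 1.
Pile B, S = {3, 7, 9}:
G(0) = 0
G(1) = mex{} = 0
G(2) = mex{} = 0
G(3) = mex{0} = 1
G(4) = mex{0} = 1
G(5) = mex{0} = 1
G(6) = mex{1} = 0
G(7) = mex{1,0} = 2
G(8) = mex{1,0} = 2
G(9) = mex{0,0,0} = 1
G(10) = mex{2,1,0} = 3
G(11) = mex{2,1,0} = 3
G(12) = mex{1,1,1} = 0
G(13) = mex{3,0,1} = 2
G(14) = mex{3,2,1} = 0
G(15) = mex{0,2,0} = 1
G(16) = mex{2,1,2} = 0
G(17) = mex{0,3,2} = 1
G_B(17) = 1.
Pile C, S = {1, 2, 5, 7}:
G(0) = 0
G(1) = mex{0} = 1
G(2) = mex{1,0} = 2
G(3) = mex{2,1} = 0
G(4) = mex{0,2} = 1
G(5) = mex{1,0,0} = 2
G(6) = mex{2,1,1} = 0
G(7) = mex{0,2,2,0} = 1
G(8) = mex{1,0,0,1} = 2
G(9) = mex{2,1,1,2} = 0
G(10) = mex{0,2,2,0} = 1
G(11) = mex{1,0,0,1} = 2
G(12) = mex{2,1,1,2} = 0
G(13) = mex{0,2,2,0} = 1
G(14) = mex{1,0,0,1} = 2
G(15) = mex{2,1,1,2} = 0
G(16) = mex{0,2,2,0} = 1
G(17) = mex{1,0,0,1} = 2
G(18) = mex{2,1,1,2} = 0
G(19) = mex{0,2,2,0} = 1
G(20) = mex{1,0,0,1} = 2
G(21) = mex{2,1,1,2} = 0
G(22) = mex{0,2,2,0} = 1
G(23) = mex{1,0,0,1} = 2
G_C(23) = 2.
Combined Grundy value = 1 ⊕ 1 ⊕ 2 = 2.
A winning move leaves total XOR = 0, i.e. changes one component's Grundy value g to g ⊕ X where X is the current total.
Pile A: need g' = 1⊕2 = 3. Options: 21−1→G=0, 21−4→G=4, 21−5→G=3, 21−6→G=2, 21−8→G=2. Hits: 1.
Pile B: need g' = 1⊕2 = 3. Options: 17−3→G=0, 17−7→G=3, 17−9→G=2. Hits: 1.
Pile C: need g' = 2⊕2 = 0. Options: 23−1→G=1, 23−2→G=0, 23−5→G=0, 23−7→G=1. Hits: 2.

4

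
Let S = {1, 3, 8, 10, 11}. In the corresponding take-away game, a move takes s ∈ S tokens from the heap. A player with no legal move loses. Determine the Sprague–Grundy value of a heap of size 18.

0

n :  0  1  2  3  4  5  6  7  8  9 10 11 12 13 14 15 16 17 18
G :  0  1  0  1  0  1  0  1  2  3  2  3  2  3  2  3  4  5  0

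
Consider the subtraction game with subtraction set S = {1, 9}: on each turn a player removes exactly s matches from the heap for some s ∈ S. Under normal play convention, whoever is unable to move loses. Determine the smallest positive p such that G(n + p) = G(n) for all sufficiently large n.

2

n :  0  1  2  3  4  5  6  7  8  9 10 11 12 13 14
G :  0  1  0  1  0  1  0  1  0  1  0  1  0  1  0
G(n+2) = G(n) holds for n = 0,…,8 (a full window of length max(S) = 9), so the sequence is purely periodic with period 2.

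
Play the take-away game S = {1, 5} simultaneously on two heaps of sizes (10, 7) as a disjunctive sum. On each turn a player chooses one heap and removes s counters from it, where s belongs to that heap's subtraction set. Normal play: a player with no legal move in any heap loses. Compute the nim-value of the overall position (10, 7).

All heaps use S = {1, 5}:
G(0) = 0
G(1) = mex{0} = 1
G(2) = mex{1} = 0
G(3) = mex{0} = 1
G(4) = mex{1} = 0
G(5) = mex{0,0} = 1
G(6) = mex{1,1} = 0
G(7) = mex{0,0} = 1
G(8) = mex{1,1} = 0
G(9) = mex{0,0} = 1
G(10) = mex{1,1} = 0
Heap A: G(10) = 0.
Heap B: G(7) = 1.
Combined Grundy value = 0 ⊕ 1 = 1.

1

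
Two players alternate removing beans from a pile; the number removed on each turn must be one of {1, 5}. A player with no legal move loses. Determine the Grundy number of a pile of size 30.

G(0) = 0
G(1) = mex{0} = 1
G(2) = mex{1} = 0
G(3) = mex{0} = 1
G(4) = mex{1} = 0
G(5) = mex{0,0} = 1
G(6) = mex{1,1} = 0
G(7) = mex{0,0} = 1
G(8) = mex{1,1} = 0
G(9) = mex{0,0} = 1
G(10) = mex{1,1} = 0
G(11) = mex{0,0} = 1
G(12) = mex{1,1} = 0
G(13) = mex{0,0} = 1
G(14) = mex{1,1} = 0
G(15) = mex{0,0} = 1
G(16) = mex{1,1} = 0
G(17) = mex{0,0} = 1
G(18) = mex{1,1} = 0
G(19) = mex{0,0} = 1
G(20) = mex{1,1} = 0
G(21) = mex{0,0} = 1
G(22) = mex{1,1} = 0
G(23) = mex{0,0} = 1
G(24) = mex{1,1} = 0
G(25) = mex{0,0} = 1
G(26) = mex{1,1} = 0
G(27) = mex{0,0} = 1
G(28) = mex{1,1} = 0
G(29) = mex{0,0} = 1
G(30) = mex{1,1} = 0

0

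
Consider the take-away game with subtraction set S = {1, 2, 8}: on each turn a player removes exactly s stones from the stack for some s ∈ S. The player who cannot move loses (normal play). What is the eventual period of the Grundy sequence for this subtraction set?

G(0) = 0
G(1) = mex{0} = 1
G(2) = mex{1,0} = 2
G(3) = mex{2,1} = 0
G(4) = mex{0,2} = 1
G(5) = mex{1,0} = 2
G(6) = mex{2,1} = 0
G(7) = mex{0,2} = 1
G(8) = mex{1,0,0} = 2
G(9) = mex{2,1,1} = 0
G(10) = mex{0,2,2} = 1
G(11) = mex{1,0,0} = 2
G(12) = mex{2,1,1} = 0
G(13) = mex{0,2,2} = 1
G(14) = mex{1,0,0} = 2
G(n+3) = G(n) holds for n = 0,…,7 (a full window of length max(S) = 8), so the sequence is purely periodic with period 3.

3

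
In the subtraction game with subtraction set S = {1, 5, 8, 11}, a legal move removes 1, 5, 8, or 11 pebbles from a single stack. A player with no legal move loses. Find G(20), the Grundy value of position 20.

0

n :  0  1  2  3  4  5  6  7  8  9 10 11 12 13 14 15 16 17 18 19 20
G :  0  1  0  1  0  1  0  1  2  3  2  3  2  3  2  3  0  1  0  1  0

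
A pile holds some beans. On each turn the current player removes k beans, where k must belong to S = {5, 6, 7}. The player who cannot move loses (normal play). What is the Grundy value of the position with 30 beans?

1

n :  0  1  2  3  4  5  6  7  8  9 10 11 12 13 14 15 16 17 18 19 20 21 22 23 24 25 26 27 28 29 30
G :  0  0  0  0  0  1  1  1  1  1  2  2  0  0  0  0  0  1  1  1  1  1  2  2  0  0  0  0  0  1  1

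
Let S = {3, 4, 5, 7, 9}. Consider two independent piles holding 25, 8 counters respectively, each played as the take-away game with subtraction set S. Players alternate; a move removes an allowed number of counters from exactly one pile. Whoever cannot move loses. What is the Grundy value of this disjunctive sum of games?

2

All piles use S = {3, 4, 5, 7, 9}:
n :  0  1  2  3  4  5  6  7  8  9 10 11 12 13 14 15 16 17 18 19 20 21 22 23 24 25
G :  0  0  0  1  1  1  2  2  2  3  3  3  0  0  0  1  1  1  2  2  2  3  3  3  0  0
Pile A: G(25) = 0.
Pile B: G(8) = 2.
Combined Grundy value = 0 ⊕ 2 = 2.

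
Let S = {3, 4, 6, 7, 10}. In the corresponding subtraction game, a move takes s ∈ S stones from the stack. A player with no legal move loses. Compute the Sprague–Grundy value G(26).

0

G(0) = 0
G(1) = mex{} = 0
G(2) = mex{} = 0
G(3) = mex{0} = 1
G(4) = mex{0,0} = 1
G(5) = mex{0,0} = 1
G(6) = mex{1,0,0} = 2
G(7) = mex{1,1,0,0} = 2
G(8) = mex{1,1,0,0} = 2
G(9) = mex{2,1,1,0} = 3
G(10) = mex{2,2,1,1,0} = 3
G(11) = mex{2,2,1,1,0} = 3
G(12) = mex{3,2,2,1,0} = 4
G(13) = mex{3,3,2,2,1} = 0
G(14) = mex{3,3,2,2,1} = 0
G(15) = mex{4,3,3,2,1} = 0
G(16) = mex{0,4,3,3,2} = 1
G(17) = mex{0,0,3,3,2} = 1
G(18) = mex{0,0,4,3,2} = 1
G(19) = mex{1,0,0,4,3} = 2
G(20) = mex{1,1,0,0,3} = 2
G(21) = mex{1,1,0,0,3} = 2
G(22) = mex{2,1,1,0,4} = 3
G(23) = mex{2,2,1,1,0} = 3
G(24) = mex{2,2,1,1,0} = 3
G(25) = mex{3,2,2,1,0} = 4
G(26) = mex{3,3,2,2,1} = 0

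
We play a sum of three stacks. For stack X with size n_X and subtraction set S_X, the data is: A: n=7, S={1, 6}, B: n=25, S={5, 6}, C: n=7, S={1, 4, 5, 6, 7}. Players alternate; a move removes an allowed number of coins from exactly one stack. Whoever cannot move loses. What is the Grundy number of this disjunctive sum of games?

3

Stack A, S = {1, 6}:
G(0) = 0
G(1) = mex{0} = 1
G(2) = mex{1} = 0
G(3) = mex{0} = 1
G(4) = mex{1} = 0
G(5) = mex{0} = 1
G(6) = mex{1,0} = 2
G(7) = mex{2,1} = 0
G_A(7) = 0.
Stack B, S = {5, 6}:
G(0) = 0
G(1) = mex{} = 0
G(2) = mex{} = 0
G(3) = mex{} = 0
G(4) = mex{} = 0
G(5) = mex{0} = 1
G(6) = mex{0,0} = 1
G(7) = mex{0,0} = 1
G(8) = mex{0,0} = 1
G(9) = mex{0,0} = 1
G(10) = mex{1,0} = 2
G(11) = mex{1,1} = 0
G(12) = mex{1,1} = 0
G(13) = mex{1,1} = 0
G(14) = mex{1,1} = 0
G(15) = mex{2,1} = 0
G(16) = mex{0,2} = 1
G(17) = mex{0,0} = 1
G(18) = mex{0,0} = 1
G(19) = mex{0,0} = 1
G(20) = mex{0,0} = 1
G(21) = mex{1,0} = 2
G(22) = mex{1,1} = 0
G(23) = mex{1,1} = 0
G(24) = mex{1,1} = 0
G(25) = mex{1,1} = 0
G_B(25) = 0.
Stack C, S = {1, 4, 5, 6, 7}:
n : 0 1 2 3 4 5 6 7
G : 0 1 0 1 2 3 2 3
G_C(7) = 3.
Combined Grundy value = 0 ⊕ 0 ⊕ 3 = 3.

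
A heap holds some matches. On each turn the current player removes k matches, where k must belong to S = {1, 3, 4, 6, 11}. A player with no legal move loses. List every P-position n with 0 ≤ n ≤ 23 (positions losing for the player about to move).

0, 2, 7, 9, 14, 16, 21, 23

G(0) = 0
G(1) = mex{0} = 1
G(2) = mex{1} = 0
G(3) = mex{0,0} = 1
G(4) = mex{1,1,0} = 2
G(5) = mex{2,0,1} = 3
G(6) = mex{3,1,0,0} = 2
G(7) = mex{2,2,1,1} = 0
G(8) = mex{0,3,2,0} = 1
G(9) = mex{1,2,3,1} = 0
G(10) = mex{0,0,2,2} = 1
G(11) = mex{1,1,0,3,0} = 2
G(12) = mex{2,0,1,2,1} = 3
G(13) = mex{3,1,0,0,0} = 2
G(14) = mex{2,2,1,1,1} = 0
G(15) = mex{0,3,2,0,2} = 1
G(16) = mex{1,2,3,1,3} = 0
G(17) = mex{0,0,2,2,2} = 1
G(18) = mex{1,1,0,3,0} = 2
G(19) = mex{2,0,1,2,1} = 3
G(20) = mex{3,1,0,0,0} = 2
G(21) = mex{2,2,1,1,1} = 0
G(22) = mex{0,3,2,0,2} = 1
G(23) = mex{1,2,3,1,3} = 0
P-positions are exactly the n with G(n) = 0.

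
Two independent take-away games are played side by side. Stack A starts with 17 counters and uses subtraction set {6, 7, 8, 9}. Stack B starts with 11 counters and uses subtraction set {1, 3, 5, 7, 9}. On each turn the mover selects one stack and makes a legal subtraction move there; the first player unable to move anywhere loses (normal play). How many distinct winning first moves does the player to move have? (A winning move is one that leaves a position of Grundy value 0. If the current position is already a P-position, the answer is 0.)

Stack A, S = {6, 7, 8, 9}:
G(0) = 0
G(1) = mex{} = 0
G(2) = mex{} = 0
G(3) = mex{} = 0
G(4) = mex{} = 0
G(5) = mex{} = 0
G(6) = mex{0} = 1
G(7) = mex{0,0} = 1
G(8) = mex{0,0,0} = 1
G(9) = mex{0,0,0,0} = 1
G(10) = mex{0,0,0,0} = 1
G(11) = mex{0,0,0,0} = 1
G(12) = mex{1,0,0,0} = 2
G(13) = mex{1,1,0,0} = 2
G(14) = mex{1,1,1,0} = 2
G(15) = mex{1,1,1,1} = 0
G(16) = mex{1,1,1,1} = 0
G(17) = mex{1,1,1,1} = 0
G_A(17) = 0.
Stack B, S = {1, 3, 5, 7, 9}:
n :  0  1  2  3  4  5  6  7  8  9 10 11
G :  0  1  0  1  0  1  0  1  0  1  0  1
G_B(11) = 1.
Combined Grundy value = 0 ⊕ 1 = 1.
A winning move leaves total XOR = 0, i.e. changes one component's Grundy value g to g ⊕ X where X is the current total.
Stack A: need g' = 0⊕1 = 1. Options: 17−6→G=1, 17−7→G=1, 17−8→G=1, 17−9→G=1. Hits: 4.
Stack B: need g' = 1⊕1 = 0. Options: 11−1→G=0, 11−3→G=0, 11−5→G=0, 11−7→G=0, 11−9→G=0. Hits: 5.

9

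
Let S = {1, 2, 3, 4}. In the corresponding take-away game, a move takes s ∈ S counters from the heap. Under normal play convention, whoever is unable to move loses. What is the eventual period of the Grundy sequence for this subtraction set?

G(0) = 0
G(1) = mex{0} = 1
G(2) = mex{1,0} = 2
G(3) = mex{2,1,0} = 3
G(4) = mex{3,2,1,0} = 4
G(5) = mex{4,3,2,1} = 0
G(6) = mex{0,4,3,2} = 1
G(7) = mex{1,0,4,3} = 2
G(8) = mex{2,1,0,4} = 3
G(9) = mex{3,2,1,0} = 4
G(10) = mex{4,3,2,1} = 0
G(11) = mex{0,4,3,2} = 1
G(12) = mex{1,0,4,3} = 2
G(13) = mex{2,1,0,4} = 3
G(14) = mex{3,2,1,0} = 4
G(n+5) = G(n) holds for n = 0,…,3 (a full window of length max(S) = 4), so the sequence is purely periodic with period 5.

5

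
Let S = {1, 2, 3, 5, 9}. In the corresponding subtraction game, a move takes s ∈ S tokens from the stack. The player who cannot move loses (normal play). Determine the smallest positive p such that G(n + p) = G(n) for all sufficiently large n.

4

n :  0  1  2  3  4  5  6  7  8  9 10 11 12 13 14
G :  0  1  2  3  0  1  2  3  0  1  2  3  0  1  2
G(n+4) = G(n) holds for n = 0,…,8 (a full window of length max(S) = 9), so the sequence is purely periodic with period 4.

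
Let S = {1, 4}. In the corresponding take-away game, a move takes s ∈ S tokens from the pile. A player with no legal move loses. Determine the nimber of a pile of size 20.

0

n :  0  1  2  3  4  5  6  7  8  9 10 11 12 13 14 15 16 17 18 19 20
G :  0  1  0  1  2  0  1  0  1  2  0  1  0  1  2  0  1  0  1  2  0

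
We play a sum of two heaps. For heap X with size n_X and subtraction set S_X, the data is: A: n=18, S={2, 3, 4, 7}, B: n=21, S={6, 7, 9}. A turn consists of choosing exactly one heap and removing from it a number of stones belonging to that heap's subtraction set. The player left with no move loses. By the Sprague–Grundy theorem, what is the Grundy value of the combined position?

2

Heap A, S = {2, 3, 4, 7}:
G(0) = 0
G(1) = mex{} = 0
G(2) = mex{0} = 1
G(3) = mex{0,0} = 1
G(4) = mex{1,0,0} = 2
G(5) = mex{1,1,0} = 2
G(6) = mex{2,1,1} = 0
G(7) = mex{2,2,1,0} = 3
G(8) = mex{0,2,2,0} = 1
G(9) = mex{3,0,2,1} = 4
G(10) = mex{1,3,0,1} = 2
G(11) = mex{4,1,3,2} = 0
G(12) = mex{2,4,1,2} = 0
G(13) = mex{0,2,4,0} = 1
G(14) = mex{0,0,2,3} = 1
G(15) = mex{1,0,0,1} = 2
G(16) = mex{1,1,0,4} = 2
G(17) = mex{2,1,1,2} = 0
G(18) = mex{2,2,1,0} = 3
G_A(18) = 3.
Heap B, S = {6, 7, 9}:
n :  0  1  2  3  4  5  6  7  8  9 10 11 12 13 14 15 16 17 18 19 20 21
G :  0  0  0  0  0  0  1  1  1  1  1  1  2  2  2  0  0  0  0  0  0  1
G_B(21) = 1.
Combined Grundy value = 3 ⊕ 1 = 2.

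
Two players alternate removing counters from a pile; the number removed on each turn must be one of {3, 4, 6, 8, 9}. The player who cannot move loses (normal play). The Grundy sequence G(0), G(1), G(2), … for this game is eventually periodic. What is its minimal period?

G(0) = 0
G(1) = mex{} = 0
G(2) = mex{} = 0
G(3) = mex{0} = 1
G(4) = mex{0,0} = 1
G(5) = mex{0,0} = 1
G(6) = mex{1,0,0} = 2
G(7) = mex{1,1,0} = 2
G(8) = mex{1,1,0,0} = 2
G(9) = mex{2,1,1,0,0} = 3
G(10) = mex{2,2,1,0,0} = 3
G(11) = mex{2,2,1,1,0} = 3
G(12) = mex{3,2,2,1,1} = 0
G(13) = mex{3,3,2,1,1} = 0
G(14) = mex{3,3,2,2,1} = 0
G(15) = mex{0,3,3,2,2} = 1
G(16) = mex{0,0,3,2,2} = 1
G(17) = mex{0,0,3,3,2} = 1
G(18) = mex{1,0,0,3,3} = 2
G(19) = mex{1,1,0,3,3} = 2
G(20) = mex{1,1,0,0,3} = 2
G(21) = mex{2,1,1,0,0} = 3
G(22) = mex{2,2,1,0,0} = 3
G(23) = mex{2,2,1,1,0} = 3
G(24) = mex{3,2,2,1,1} = 0
G(25) = mex{3,3,2,1,1} = 0
G(n+12) = G(n) holds for n = 0,…,8 (a full window of length max(S) = 9), so the sequence is purely periodic with period 12.

12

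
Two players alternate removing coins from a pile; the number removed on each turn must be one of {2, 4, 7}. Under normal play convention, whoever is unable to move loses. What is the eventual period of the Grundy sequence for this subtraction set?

G(0) = 0
G(1) = mex{} = 0
G(2) = mex{0} = 1
G(3) = mex{0} = 1
G(4) = mex{1,0} = 2
G(5) = mex{1,0} = 2
G(6) = mex{2,1} = 0
G(7) = mex{2,1,0} = 3
G(8) = mex{0,2,0} = 1
G(9) = mex{3,2,1} = 0
G(10) = mex{1,0,1} = 2
G(11) = mex{0,3,2} = 1
G(12) = mex{2,1,2} = 0
G(13) = mex{1,0,0} = 2
G(14) = mex{0,2,3} = 1
G(15) = mex{2,1,1} = 0
G(16) = mex{1,0,0} = 2
G(17) = mex{0,2,2} = 1
G(18) = mex{2,1,1} = 0
G(19) = mex{1,0,0} = 2
From n = 8 onward G(n+3) = G(n); since this holds over max(S) = 7 consecutive positions the period is 3 (pre-period 8).

3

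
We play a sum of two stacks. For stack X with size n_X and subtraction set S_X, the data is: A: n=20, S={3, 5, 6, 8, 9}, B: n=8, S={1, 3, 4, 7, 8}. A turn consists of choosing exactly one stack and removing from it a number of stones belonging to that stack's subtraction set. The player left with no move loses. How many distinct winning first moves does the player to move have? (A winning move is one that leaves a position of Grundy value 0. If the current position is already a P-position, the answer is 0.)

Stack A, S = {3, 5, 6, 8, 9}:
n :  0  1  2  3  4  5  6  7  8  9 10 11 12 13 14 15 16 17 18 19 20
G :  0  0  0  1  1  1  2  2  2  3  3  3  0  0  0  1  1  1  2  2  2
G_A(20) = 2.
Stack B, S = {1, 3, 4, 7, 8}:
G(0) = 0
G(1) = mex{0} = 1
G(2) = mex{1} = 0
G(3) = mex{0,0} = 1
G(4) = mex{1,1,0} = 2
G(5) = mex{2,0,1} = 3
G(6) = mex{3,1,0} = 2
G(7) = mex{2,2,1,0} = 3
G(8) = mex{3,3,2,1,0} = 4
G_B(8) = 4.
Combined Grundy value = 2 ⊕ 4 = 6.
A winning move leaves total XOR = 0, i.e. changes one component's Grundy value g to g ⊕ X where X is the current total.
Stack A: need g' = 2⊕6 = 4. Options: 20−3→G=1, 20−5→G=1, 20−6→G=0, 20−8→G=0, 20−9→G=3. Hits: 0.
Stack B: need g' = 4⊕6 = 2. Options: 8−1→G=3, 8−3→G=3, 8−4→G=2, 8−7→G=1, 8−8→G=0. Hits: 1.

1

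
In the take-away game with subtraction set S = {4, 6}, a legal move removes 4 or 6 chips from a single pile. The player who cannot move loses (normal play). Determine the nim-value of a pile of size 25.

n :  0  1  2  3  4  5  6  7  8  9 10 11 12 13 14 15 16 17 18 19 20 21 22 23 24 25
G :  0  0  0  0  1  1  1  1  2  2  0  0  0  0  1  1  1  1  2  2  0  0  0  0  1  1

1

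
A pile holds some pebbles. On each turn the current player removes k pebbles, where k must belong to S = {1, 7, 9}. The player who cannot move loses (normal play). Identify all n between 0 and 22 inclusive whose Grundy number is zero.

0, 2, 4, 6, 8, 10, 12, 14, 16, 18, 20, 22

G(0) = 0
G(1) = mex{0} = 1
G(2) = mex{1} = 0
G(3) = mex{0} = 1
G(4) = mex{1} = 0
G(5) = mex{0} = 1
G(6) = mex{1} = 0
G(7) = mex{0,0} = 1
G(8) = mex{1,1} = 0
G(9) = mex{0,0,0} = 1
G(10) = mex{1,1,1} = 0
G(11) = mex{0,0,0} = 1
G(12) = mex{1,1,1} = 0
G(13) = mex{0,0,0} = 1
G(14) = mex{1,1,1} = 0
G(15) = mex{0,0,0} = 1
G(16) = mex{1,1,1} = 0
G(17) = mex{0,0,0} = 1
G(18) = mex{1,1,1} = 0
G(19) = mex{0,0,0} = 1
G(20) = mex{1,1,1} = 0
G(21) = mex{0,0,0} = 1
G(22) = mex{1,1,1} = 0
P-positions are exactly the n with G(n) = 0.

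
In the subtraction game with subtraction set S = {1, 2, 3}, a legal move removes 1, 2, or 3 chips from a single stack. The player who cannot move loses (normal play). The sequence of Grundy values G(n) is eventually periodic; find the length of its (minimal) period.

4

n :  0  1  2  3  4  5  6  7  8  9 10 11 12 13 14
G :  0  1  2  3  0  1  2  3  0  1  2  3  0  1  2
G(n+4) = G(n) holds for n = 0,…,2 (a full window of length max(S) = 3), so the sequence is purely periodic with period 4.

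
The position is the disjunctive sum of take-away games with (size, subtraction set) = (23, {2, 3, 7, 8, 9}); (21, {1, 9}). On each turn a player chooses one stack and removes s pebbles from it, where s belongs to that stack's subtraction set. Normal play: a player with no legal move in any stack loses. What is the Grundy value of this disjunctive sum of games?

0

Stack A, S = {2, 3, 7, 8, 9}:
G(0) = 0
G(1) = mex{} = 0
G(2) = mex{0} = 1
G(3) = mex{0,0} = 1
G(4) = mex{1,0} = 2
G(5) = mex{1,1} = 0
G(6) = mex{2,1} = 0
G(7) = mex{0,2,0} = 1
G(8) = mex{0,0,0,0} = 1
G(9) = mex{1,0,1,0,0} = 2
G(10) = mex{1,1,1,1,0} = 2
G(11) = mex{2,1,2,1,1} = 0
G(12) = mex{2,2,0,2,1} = 3
G(13) = mex{0,2,0,0,2} = 1
G(14) = mex{3,0,1,0,0} = 2
G(15) = mex{1,3,1,1,0} = 2
G(16) = mex{2,1,2,1,1} = 0
G(17) = mex{2,2,2,2,1} = 0
G(18) = mex{0,2,0,2,2} = 1
G(19) = mex{0,0,3,0,2} = 1
G(20) = mex{1,0,1,3,0} = 2
G(21) = mex{1,1,2,1,3} = 0
G(22) = mex{2,1,2,2,1} = 0
G(23) = mex{0,2,0,2,2} = 1
G_A(23) = 1.
Stack B, S = {1, 9}:
G(0) = 0
G(1) = mex{0} = 1
G(2) = mex{1} = 0
G(3) = mex{0} = 1
G(4) = mex{1} = 0
G(5) = mex{0} = 1
G(6) = mex{1} = 0
G(7) = mex{0} = 1
G(8) = mex{1} = 0
G(9) = mex{0,0} = 1
G(10) = mex{1,1} = 0
G(11) = mex{0,0} = 1
G(12) = mex{1,1} = 0
G(13) = mex{0,0} = 1
G(14) = mex{1,1} = 0
G(15) = mex{0,0} = 1
G(16) = mex{1,1} = 0
G(17) = mex{0,0} = 1
G(18) = mex{1,1} = 0
G(19) = mex{0,0} = 1
G(20) = mex{1,1} = 0
G(21) = mex{0,0} = 1
G_B(21) = 1.
Combined Grundy value = 1 ⊕ 1 = 0.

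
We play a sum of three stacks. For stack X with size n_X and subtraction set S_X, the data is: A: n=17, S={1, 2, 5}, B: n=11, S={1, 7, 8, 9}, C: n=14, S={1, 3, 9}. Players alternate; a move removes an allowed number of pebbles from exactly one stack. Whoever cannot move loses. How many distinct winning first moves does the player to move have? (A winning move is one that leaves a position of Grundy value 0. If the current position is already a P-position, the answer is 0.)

Stack A, S = {1, 2, 5}:
G(0) = 0
G(1) = mex{0} = 1
G(2) = mex{1,0} = 2
G(3) = mex{2,1} = 0
G(4) = mex{0,2} = 1
G(5) = mex{1,0,0} = 2
G(6) = mex{2,1,1} = 0
G(7) = mex{0,2,2} = 1
G(8) = mex{1,0,0} = 2
G(9) = mex{2,1,1} = 0
G(10) = mex{0,2,2} = 1
G(11) = mex{1,0,0} = 2
G(12) = mex{2,1,1} = 0
G(13) = mex{0,2,2} = 1
G(14) = mex{1,0,0} = 2
G(15) = mex{2,1,1} = 0
G(16) = mex{0,2,2} = 1
G(17) = mex{1,0,0} = 2
G_A(17) = 2.
Stack B, S = {1, 7, 8, 9}:
n :  0  1  2  3  4  5  6  7  8  9 10 11
G :  0  1  0  1  0  1  0  1  2  3  2  3
G_B(11) = 3.
Stack C, S = {1, 3, 9}:
G(0) = 0
G(1) = mex{0} = 1
G(2) = mex{1} = 0
G(3) = mex{0,0} = 1
G(4) = mex{1,1} = 0
G(5) = mex{0,0} = 1
G(6) = mex{1,1} = 0
G(7) = mex{0,0} = 1
G(8) = mex{1,1} = 0
G(9) = mex{0,0,0} = 1
G(10) = mex{1,1,1} = 0
G(11) = mex{0,0,0} = 1
G(12) = mex{1,1,1} = 0
G(13) = mex{0,0,0} = 1
G(14) = mex{1,1,1} = 0
G_C(14) = 0.
Combined Grundy value = 2 ⊕ 3 ⊕ 0 = 1.
A winning move leaves total XOR = 0, i.e. changes one component's Grundy value g to g ⊕ X where X is the current total.
Stack A: need g' = 2⊕1 = 3. Options: 17−1→G=1, 17−2→G=0, 17−5→G=0. Hits: 0.
Stack B: need g' = 3⊕1 = 2. Options: 11−1→G=2, 11−7→G=0, 11−8→G=1, 11−9→G=0. Hits: 1.
Stack C: need g' = 0⊕1 = 1. Options: 14−1→G=1, 14−3→G=1, 14−9→G=1. Hits: 3.

4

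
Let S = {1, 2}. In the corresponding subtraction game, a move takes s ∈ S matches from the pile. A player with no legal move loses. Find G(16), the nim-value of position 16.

n :  0  1  2  3  4  5  6  7  8  9 10 11 12 13 14 15 16
G :  0  1  2  0  1  2  0  1  2  0  1  2  0  1  2  0  1

1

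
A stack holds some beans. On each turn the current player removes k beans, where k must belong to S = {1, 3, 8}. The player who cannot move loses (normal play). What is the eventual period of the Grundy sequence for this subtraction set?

11

G(0) = 0
G(1) = mex{0} = 1
G(2) = mex{1} = 0
G(3) = mex{0,0} = 1
G(4) = mex{1,1} = 0
G(5) = mex{0,0} = 1
G(6) = mex{1,1} = 0
G(7) = mex{0,0} = 1
G(8) = mex{1,1,0} = 2
G(9) = mex{2,0,1} = 3
G(10) = mex{3,1,0} = 2
G(11) = mex{2,2,1} = 0
G(12) = mex{0,3,0} = 1
G(13) = mex{1,2,1} = 0
G(14) = mex{0,0,0} = 1
G(15) = mex{1,1,1} = 0
G(16) = mex{0,0,2} = 1
G(17) = mex{1,1,3} = 0
G(18) = mex{0,0,2} = 1
G(19) = mex{1,1,0} = 2
G(20) = mex{2,0,1} = 3
G(21) = mex{3,1,0} = 2
G(22) = mex{2,2,1} = 0
G(23) = mex{0,3,0} = 1
G(n+11) = G(n) holds for n = 0,…,7 (a full window of length max(S) = 8), so the sequence is purely periodic with period 11.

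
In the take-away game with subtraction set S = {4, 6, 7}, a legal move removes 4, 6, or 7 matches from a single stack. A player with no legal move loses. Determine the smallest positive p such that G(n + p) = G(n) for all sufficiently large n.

n :  0  1  2  3  4  5  6  7  8  9 10 11 12 13 14 15 16 17 18 19 20 21 22 23
G :  0  0  0  0  1  1  1  1  2  2  2  0  0  0  0  1  1  1  1  2  2  2  0  0
G(n+11) = G(n) holds for n = 0,…,6 (a full window of length max(S) = 7), so the sequence is purely periodic with period 11.

11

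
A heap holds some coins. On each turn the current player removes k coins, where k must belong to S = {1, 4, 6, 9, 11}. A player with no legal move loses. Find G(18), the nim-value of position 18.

n :  0  1  2  3  4  5  6  7  8  9 10 11 12 13 14 15 16 17 18
G :  0  1  0  1  2  0  1  0  1  2  0  1  0  1  2  0  1  0  1

1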